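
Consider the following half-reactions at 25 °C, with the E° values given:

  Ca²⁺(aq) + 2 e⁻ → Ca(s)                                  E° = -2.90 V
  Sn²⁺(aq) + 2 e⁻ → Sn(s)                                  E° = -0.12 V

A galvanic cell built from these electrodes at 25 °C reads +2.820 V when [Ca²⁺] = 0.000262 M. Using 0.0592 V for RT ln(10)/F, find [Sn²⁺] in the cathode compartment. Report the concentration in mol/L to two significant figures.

Sn²⁺/Sn is the cathode, Ca²⁺/Ca the anode: E°cell = +2.78 V, n = 2.
Overall reaction: Sn²⁺(aq) + Ca(s) → Sn(s) + Ca²⁺(aq); Q = [Ca²⁺]^1/[Sn²⁺]^1.
From E = E° − (0.0592/n) log Q: log Q = (E° − E)·n/0.0592 = (+2.78 − (+2.820))·2/0.0592 = -1.3514.
So 1·log[Sn²⁺] = 1·log(0.000262) − log Q = -3.5817 − (-1.3514) = -2.2303; [Sn²⁺] = 10^(-2.2303) ≈ 0.0059 M.

0.0059 M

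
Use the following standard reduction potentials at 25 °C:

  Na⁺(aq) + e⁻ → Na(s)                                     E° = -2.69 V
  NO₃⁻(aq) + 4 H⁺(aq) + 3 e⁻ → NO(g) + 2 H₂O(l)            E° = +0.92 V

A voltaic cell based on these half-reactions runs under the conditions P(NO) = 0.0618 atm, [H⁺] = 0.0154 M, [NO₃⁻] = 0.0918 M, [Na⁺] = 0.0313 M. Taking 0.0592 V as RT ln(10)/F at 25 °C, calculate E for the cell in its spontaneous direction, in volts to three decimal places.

NO₃⁻/NO is the cathode (higher E°), Na⁺/Na the anode: E°cell = +0.92 − (-2.69) = +3.61 V, n = 3.
Overall: NO₃⁻(aq) + 4 H⁺(aq) + 3 Na(s) → NO(g) + 2 H₂O(l) + 3 Na⁺(aq)
Q = P(NO)·[Na⁺]^3 / ([NO₃⁻]·[H⁺]^4); log Q = 2.565.
E = E° − (0.0592/n) log Q = +3.61 − (0.0592/3)(2.565) = +3.559 V.

+3.559 V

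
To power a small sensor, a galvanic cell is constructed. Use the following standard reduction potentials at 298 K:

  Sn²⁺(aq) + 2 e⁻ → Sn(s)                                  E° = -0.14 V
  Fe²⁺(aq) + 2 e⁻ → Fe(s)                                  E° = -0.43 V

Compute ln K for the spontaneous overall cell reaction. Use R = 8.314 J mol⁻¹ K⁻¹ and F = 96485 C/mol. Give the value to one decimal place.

Cathode: Sn²⁺/Sn; anode: Fe²⁺/Fe. E°cell = (-0.14) − (-0.43) = +0.29 V, with n = 2.
ΔG° = −nFE° = −RT ln K, so ln K = nFE°/(RT) = (2)(96485)(+0.29) / ((8.314)(298)) = 22.587.

22.6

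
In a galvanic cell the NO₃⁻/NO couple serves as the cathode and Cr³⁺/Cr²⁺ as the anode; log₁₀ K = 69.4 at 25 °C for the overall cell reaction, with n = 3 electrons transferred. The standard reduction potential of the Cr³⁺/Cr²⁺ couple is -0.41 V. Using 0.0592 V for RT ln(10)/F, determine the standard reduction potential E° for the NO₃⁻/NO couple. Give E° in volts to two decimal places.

E°cell = (0.0592/n)·log K = (0.0592/3)(69.4) = +1.369 V.
Since NO₃⁻/NO is the cathode and Cr³⁺/Cr²⁺ the anode, E°cell = E°(NO₃⁻/NO) − E°(Cr³⁺/Cr²⁺).
So E°(NO₃⁻/NO) = E°cell + E°(Cr³⁺/Cr²⁺) = +1.369 + (-0.41) = +0.96 V.

+0.96 V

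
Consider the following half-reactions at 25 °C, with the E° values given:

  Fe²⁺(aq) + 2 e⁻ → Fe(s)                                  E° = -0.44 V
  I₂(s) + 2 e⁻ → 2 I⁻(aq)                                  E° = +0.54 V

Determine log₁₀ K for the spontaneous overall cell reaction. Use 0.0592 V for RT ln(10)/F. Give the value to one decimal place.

33.1

Cathode: I₂/I⁻; anode: Fe²⁺/Fe. E°cell = +0.98 V, n = 2.
log K = nE°cell / 0.0592 = (2)(+0.98) / 0.0592 = 33.1.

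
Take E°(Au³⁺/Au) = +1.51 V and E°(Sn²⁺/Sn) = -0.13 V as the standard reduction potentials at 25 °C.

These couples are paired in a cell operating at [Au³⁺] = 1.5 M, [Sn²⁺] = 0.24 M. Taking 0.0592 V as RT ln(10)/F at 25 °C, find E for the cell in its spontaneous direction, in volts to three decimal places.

Au³⁺/Au is the cathode (higher E°), Sn²⁺/Sn the anode: E°cell = +1.51 − (-0.13) = +1.64 V, n = 6.
Overall: 2 Au³⁺(aq) + 3 Sn(s) → 2 Au(s) + 3 Sn²⁺(aq)
Q = [Sn²⁺]^3 / ([Au³⁺]^2); log Q = -2.212.
E = E° − (0.0592/n) log Q = +1.64 − (0.0592/6)(-2.212) = +1.662 V.

+1.662 V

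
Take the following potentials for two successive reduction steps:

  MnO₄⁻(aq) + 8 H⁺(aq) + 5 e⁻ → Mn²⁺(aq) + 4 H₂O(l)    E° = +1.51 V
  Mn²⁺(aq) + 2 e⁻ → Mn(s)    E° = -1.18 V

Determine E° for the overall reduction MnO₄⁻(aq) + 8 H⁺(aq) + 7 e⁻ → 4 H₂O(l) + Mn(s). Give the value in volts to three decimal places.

Adding the free-energy changes (−nFE°) of the two steps gives −n₃FE°₃ = −n₁FE°₁ − n₂FE°₂.
E°₃ = (5×+1.51 + 2×-1.18) / 7 = (+5.190) / 7 = +0.741 V.

+0.741 V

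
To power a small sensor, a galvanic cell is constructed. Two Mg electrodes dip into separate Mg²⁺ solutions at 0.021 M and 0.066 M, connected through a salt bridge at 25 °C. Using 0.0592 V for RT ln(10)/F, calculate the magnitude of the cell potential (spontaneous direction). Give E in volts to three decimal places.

For a concentration cell E°cell = 0. The 0.066 M side is the cathode (reduction is favoured where [Mg²⁺] is higher).
With n = 2, E = −(0.0592/2) log([Mg²⁺]ₐₙ/[Mg²⁺]꜀ₐₜ) = −(0.0592/2) log(0.021/0.066) = −(0.0592/2)(-0.497) = +0.015 V.

+0.015 V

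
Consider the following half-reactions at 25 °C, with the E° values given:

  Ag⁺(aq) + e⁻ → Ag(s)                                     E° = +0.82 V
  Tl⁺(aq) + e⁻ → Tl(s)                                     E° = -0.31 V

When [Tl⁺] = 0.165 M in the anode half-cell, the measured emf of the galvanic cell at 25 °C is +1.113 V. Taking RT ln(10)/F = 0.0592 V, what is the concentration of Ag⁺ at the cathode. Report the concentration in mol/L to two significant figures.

Ag⁺/Ag is the cathode, Tl⁺/Tl the anode: E°cell = +1.13 V, n = 1.
Overall reaction: Ag⁺(aq) + Tl(s) → Ag(s) + Tl⁺(aq); Q = [Tl⁺]^1/[Ag⁺]^1.
From E = E° − (0.0592/n) log Q: log Q = (E° − E)·n/0.0592 = (+1.13 − (+1.113))·1/0.0592 = 0.2872.
So 1·log[Ag⁺] = 1·log(0.165) − log Q = -0.7825 − (0.2872) = -1.0697; [Ag⁺] = 10^(-1.0697) ≈ 0.085 M.

0.085 M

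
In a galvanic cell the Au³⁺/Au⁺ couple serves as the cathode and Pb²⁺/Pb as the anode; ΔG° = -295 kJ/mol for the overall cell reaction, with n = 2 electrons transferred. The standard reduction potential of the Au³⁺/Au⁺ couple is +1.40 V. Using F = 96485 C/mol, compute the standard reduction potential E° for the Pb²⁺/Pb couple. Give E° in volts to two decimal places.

-0.13 V

E°cell = −ΔG°/(nF) = −(-295×10³)/((2)(96485)) = +1.529 V.
Since Au³⁺/Au⁺ is the cathode and Pb²⁺/Pb the anode, E°cell = E°(Au³⁺/Au⁺) − E°(Pb²⁺/Pb).
So E°(Pb²⁺/Pb) = E°(Au³⁺/Au⁺) − E°cell = (+1.40) − (+1.529) = -0.13 V.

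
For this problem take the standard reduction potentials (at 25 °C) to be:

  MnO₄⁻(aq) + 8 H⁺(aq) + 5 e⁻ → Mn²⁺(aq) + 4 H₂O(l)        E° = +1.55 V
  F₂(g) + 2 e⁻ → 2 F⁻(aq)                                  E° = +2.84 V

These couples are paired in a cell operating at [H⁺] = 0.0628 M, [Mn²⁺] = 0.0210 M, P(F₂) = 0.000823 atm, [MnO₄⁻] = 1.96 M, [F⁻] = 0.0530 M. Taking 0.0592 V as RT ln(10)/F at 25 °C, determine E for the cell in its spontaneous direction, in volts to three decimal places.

+1.365 V

F₂/F⁻ is the cathode (higher E°), MnO₄⁻/Mn²⁺ the anode: E°cell = +2.84 − (+1.55) = +1.29 V, n = 10.
Overall: 5 F₂(g) + 2 Mn²⁺(aq) + 8 H₂O(l) → 10 F⁻(aq) + 2 MnO₄⁻(aq) + 16 H⁺(aq)
Q = [F⁻]^10·[MnO₄⁻]^2·[H⁺]^16 / (P(F₂)^5·[Mn²⁺]^2); log Q = -12.627.
E = E° − (0.0592/n) log Q = +1.29 − (0.0592/10)(-12.627) = +1.365 V.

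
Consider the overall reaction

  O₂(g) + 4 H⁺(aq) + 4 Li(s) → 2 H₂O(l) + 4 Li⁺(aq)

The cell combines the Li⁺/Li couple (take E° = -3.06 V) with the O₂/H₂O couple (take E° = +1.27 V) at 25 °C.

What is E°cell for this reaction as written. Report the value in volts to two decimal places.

+4.33 V

The O₂/H₂O couple has the higher reduction potential, so it is the cathode; Li⁺/Li is oxidised at the anode.
E°cell = E°(cathode) − E°(anode) = (+1.27) − (-3.06) = +4.33 V.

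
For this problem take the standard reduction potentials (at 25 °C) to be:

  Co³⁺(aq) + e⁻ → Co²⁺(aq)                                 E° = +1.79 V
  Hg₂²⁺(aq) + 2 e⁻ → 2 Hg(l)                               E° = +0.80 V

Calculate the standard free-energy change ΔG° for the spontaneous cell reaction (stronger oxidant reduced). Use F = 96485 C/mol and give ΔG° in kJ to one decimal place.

-191.0 kJ

Co³⁺/Co²⁺ (E° = +1.79 V) is the cathode; Hg₂²⁺/Hg (E° = +0.80 V) is the anode, so E°cell = +0.99 V.
Balancing electrons gives n = 2 (lcm of 1 and 2).
ΔG° = −nFE° = −(2)(96485)(+0.99) = -191,040 J = -191.0 kJ.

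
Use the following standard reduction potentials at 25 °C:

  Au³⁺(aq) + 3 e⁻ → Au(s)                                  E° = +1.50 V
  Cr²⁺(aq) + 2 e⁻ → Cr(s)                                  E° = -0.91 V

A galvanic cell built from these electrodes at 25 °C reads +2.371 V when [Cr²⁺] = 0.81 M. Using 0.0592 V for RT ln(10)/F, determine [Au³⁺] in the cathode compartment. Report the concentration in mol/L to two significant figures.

0.0077 M

Au³⁺/Au is the cathode, Cr²⁺/Cr the anode: E°cell = +2.41 V, n = 6.
Overall reaction: 2 Au³⁺(aq) + 3 Cr(s) → 2 Au(s) + 3 Cr²⁺(aq); Q = [Cr²⁺]^3/[Au³⁺]^2.
From E = E° − (0.0592/n) log Q: log Q = (E° − E)·n/0.0592 = (+2.41 − (+2.371))·6/0.0592 = 3.9527.
So 2·log[Au³⁺] = 3·log(0.81) − log Q = -0.2745 − (3.9527) = -4.2272; log[Au³⁺] = -4.2272 / 2 = -2.1136; [Au³⁺] = 10^(-2.1136) ≈ 0.0077 M.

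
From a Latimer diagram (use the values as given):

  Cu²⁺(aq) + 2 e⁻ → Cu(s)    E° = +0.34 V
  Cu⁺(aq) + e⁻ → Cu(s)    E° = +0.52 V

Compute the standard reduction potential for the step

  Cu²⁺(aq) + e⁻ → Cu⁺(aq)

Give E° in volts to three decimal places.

Sequential free energies add, so n₃E°₃ = n₁E°₁ + n₂E°₂.
With n₃ = 2, and the known step contributing 1×(+0.52) V, the unknown satisfies 1·E° = 2×(+0.34) − 1×(+0.52) = +0.160.
E° = +0.160 / 1 = +0.160 V.

+0.160 V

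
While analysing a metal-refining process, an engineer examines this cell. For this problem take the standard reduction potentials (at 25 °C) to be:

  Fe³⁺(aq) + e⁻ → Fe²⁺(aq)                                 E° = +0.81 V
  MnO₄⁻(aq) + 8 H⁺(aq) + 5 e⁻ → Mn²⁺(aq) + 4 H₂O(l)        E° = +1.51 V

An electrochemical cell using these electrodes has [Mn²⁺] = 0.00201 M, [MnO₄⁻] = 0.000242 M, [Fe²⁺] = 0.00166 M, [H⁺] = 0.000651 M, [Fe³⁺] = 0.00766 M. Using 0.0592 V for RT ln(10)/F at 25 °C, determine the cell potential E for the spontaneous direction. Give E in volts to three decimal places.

MnO₄⁻/Mn²⁺ is the cathode (higher E°), Fe³⁺/Fe²⁺ the anode: E°cell = +1.51 − (+0.81) = +0.70 V, n = 5.
Overall: MnO₄⁻(aq) + 8 H⁺(aq) + 5 Fe²⁺(aq) → Mn²⁺(aq) + 4 H₂O(l) + 5 Fe³⁺(aq)
Q = [Mn²⁺]·[Fe³⁺]^5 / ([MnO₄⁻]·[H⁺]^8·[Fe²⁺]^5); log Q = 29.731.
E = E° − (0.0592/n) log Q = +0.70 − (0.0592/5)(29.731) = +0.348 V.

+0.348 V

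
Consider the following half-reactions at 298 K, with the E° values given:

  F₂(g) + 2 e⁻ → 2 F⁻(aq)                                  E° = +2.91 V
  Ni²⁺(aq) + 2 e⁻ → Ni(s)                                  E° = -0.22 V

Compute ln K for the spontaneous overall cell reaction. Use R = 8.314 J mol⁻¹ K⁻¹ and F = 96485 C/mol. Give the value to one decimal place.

Cathode: F₂/F⁻; anode: Ni²⁺/Ni. E°cell = (+2.91) − (-0.22) = +3.13 V, with n = 2.
ΔG° = −nFE° = −RT ln K, so ln K = nFE°/(RT) = (2)(96485)(+3.13) / ((8.314)(298)) = 243.785.

243.8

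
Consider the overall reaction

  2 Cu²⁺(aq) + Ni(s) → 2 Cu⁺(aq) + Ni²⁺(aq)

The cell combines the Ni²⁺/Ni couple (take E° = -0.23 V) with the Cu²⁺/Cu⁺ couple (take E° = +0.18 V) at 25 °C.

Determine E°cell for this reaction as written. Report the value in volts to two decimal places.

The Cu²⁺/Cu⁺ couple has the higher reduction potential, so it is the cathode; Ni²⁺/Ni is oxidised at the anode.
E°cell = E°(cathode) − E°(anode) = (+0.18) − (-0.23) = +0.41 V.

+0.41 V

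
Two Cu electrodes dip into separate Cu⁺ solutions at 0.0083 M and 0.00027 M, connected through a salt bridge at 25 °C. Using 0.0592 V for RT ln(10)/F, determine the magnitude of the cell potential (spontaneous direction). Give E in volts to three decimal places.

+0.088 V

For a concentration cell E°cell = 0. The 0.0083 M side is the cathode (reduction is favoured where [Cu⁺] is higher).
With n = 1, E = −(0.0592/1) log([Cu⁺]ₐₙ/[Cu⁺]꜀ₐₜ) = −(0.0592/1) log(0.00027/0.0083) = −(0.0592/1)(-1.488) = +0.088 V.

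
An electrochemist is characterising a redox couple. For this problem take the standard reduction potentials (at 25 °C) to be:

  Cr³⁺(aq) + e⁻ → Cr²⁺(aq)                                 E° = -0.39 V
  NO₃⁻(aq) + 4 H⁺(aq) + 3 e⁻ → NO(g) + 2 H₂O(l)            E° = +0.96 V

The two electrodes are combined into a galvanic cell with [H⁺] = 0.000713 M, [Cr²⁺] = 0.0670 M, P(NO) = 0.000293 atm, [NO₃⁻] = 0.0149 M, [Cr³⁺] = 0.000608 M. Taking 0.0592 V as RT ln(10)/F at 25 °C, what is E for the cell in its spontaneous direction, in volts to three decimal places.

+1.256 V

NO₃⁻/NO is the cathode (higher E°), Cr³⁺/Cr²⁺ the anode: E°cell = +0.96 − (-0.39) = +1.35 V, n = 3.
Overall: NO₃⁻(aq) + 4 H⁺(aq) + 3 Cr²⁺(aq) → NO(g) + 2 H₂O(l) + 3 Cr³⁺(aq)
Q = P(NO)·[Cr³⁺]^3 / ([NO₃⁻]·[H⁺]^4·[Cr²⁺]^3); log Q = 4.755.
E = E° − (0.0592/n) log Q = +1.35 − (0.0592/3)(4.755) = +1.256 V.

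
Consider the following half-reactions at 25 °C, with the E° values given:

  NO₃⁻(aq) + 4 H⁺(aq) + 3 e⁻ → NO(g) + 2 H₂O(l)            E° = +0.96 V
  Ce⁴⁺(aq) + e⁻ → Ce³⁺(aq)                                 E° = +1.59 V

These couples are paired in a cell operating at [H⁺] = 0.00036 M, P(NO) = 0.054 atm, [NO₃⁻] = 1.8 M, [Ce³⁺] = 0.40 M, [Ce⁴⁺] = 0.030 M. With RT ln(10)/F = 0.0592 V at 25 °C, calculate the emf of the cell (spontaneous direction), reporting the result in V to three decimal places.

+0.805 V

Ce⁴⁺/Ce³⁺ is the cathode (higher E°), NO₃⁻/NO the anode: E°cell = +1.59 − (+0.96) = +0.63 V, n = 3.
Overall: 3 Ce⁴⁺(aq) + NO(g) + 2 H₂O(l) → 3 Ce³⁺(aq) + NO₃⁻(aq) + 4 H⁺(aq)
Q = [Ce³⁺]^3·[NO₃⁻]·[H⁺]^4 / ([Ce⁴⁺]^3·P(NO)); log Q = -8.877.
E = E° − (0.0592/n) log Q = +0.63 − (0.0592/3)(-8.877) = +0.805 V.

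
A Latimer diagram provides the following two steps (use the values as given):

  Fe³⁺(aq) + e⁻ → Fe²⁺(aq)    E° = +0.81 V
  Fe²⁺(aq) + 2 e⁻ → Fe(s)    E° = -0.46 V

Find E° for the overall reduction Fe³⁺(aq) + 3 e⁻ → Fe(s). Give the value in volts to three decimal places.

Adding the free-energy changes (−nFE°) of the two steps gives −n₃FE°₃ = −n₁FE°₁ − n₂FE°₂.
E°₃ = (1×+0.81 + 2×-0.46) / 3 = (-0.110) / 3 = -0.037 V.

-0.037 V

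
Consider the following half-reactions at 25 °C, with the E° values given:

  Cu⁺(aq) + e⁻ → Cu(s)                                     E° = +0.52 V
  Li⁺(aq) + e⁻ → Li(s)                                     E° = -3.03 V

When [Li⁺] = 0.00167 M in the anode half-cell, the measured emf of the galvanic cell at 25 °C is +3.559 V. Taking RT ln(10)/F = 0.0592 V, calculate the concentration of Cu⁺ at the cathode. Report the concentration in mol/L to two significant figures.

0.0024 M

Cu⁺/Cu is the cathode, Li⁺/Li the anode: E°cell = +3.55 V, n = 1.
Overall reaction: Cu⁺(aq) + Li(s) → Cu(s) + Li⁺(aq); Q = [Li⁺]^1/[Cu⁺]^1.
From E = E° − (0.0592/n) log Q: log Q = (E° − E)·n/0.0592 = (+3.55 − (+3.559))·1/0.0592 = -0.1520.
So 1·log[Cu⁺] = 1·log(0.00167) − log Q = -2.7773 − (-0.1520) = -2.6253; [Cu⁺] = 10^(-2.6253) ≈ 0.0024 M.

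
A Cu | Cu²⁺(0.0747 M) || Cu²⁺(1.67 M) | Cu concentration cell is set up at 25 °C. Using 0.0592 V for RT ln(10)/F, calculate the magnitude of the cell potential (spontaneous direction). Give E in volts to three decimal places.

For a concentration cell E°cell = 0. The 1.67 M side is the cathode (reduction is favoured where [Cu²⁺] is higher).
With n = 2, E = −(0.0592/2) log([Cu²⁺]ₐₙ/[Cu²⁺]꜀ₐₜ) = −(0.0592/2) log(0.0747/1.67) = −(0.0592/2)(-1.349) = +0.040 V.

+0.040 V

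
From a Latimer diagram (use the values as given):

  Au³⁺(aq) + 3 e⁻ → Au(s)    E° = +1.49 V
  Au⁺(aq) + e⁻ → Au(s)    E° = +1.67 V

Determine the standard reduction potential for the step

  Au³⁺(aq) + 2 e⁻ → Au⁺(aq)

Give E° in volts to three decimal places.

Sequential free energies add, so n₃E°₃ = n₁E°₁ + n₂E°₂.
With n₃ = 3, and the known step contributing 1×(+1.67) V, the unknown satisfies 2·E° = 3×(+1.49) − 1×(+1.67) = +2.800.
E° = +2.800 / 2 = +1.400 V.

+1.400 V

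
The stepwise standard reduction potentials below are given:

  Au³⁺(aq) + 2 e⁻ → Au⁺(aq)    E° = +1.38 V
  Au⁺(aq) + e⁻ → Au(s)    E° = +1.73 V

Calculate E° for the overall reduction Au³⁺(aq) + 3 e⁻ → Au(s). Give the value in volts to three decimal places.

Standard free energies of sequential steps add: ΔG°₃ = ΔG°₁ + ΔG°₂, so n₃E°₃ = n₁E°₁ + n₂E°₂.
E°₃ = (2×+1.38 + 1×+1.73) / 3 = (+4.490) / 3 = +1.497 V.

+1.497 V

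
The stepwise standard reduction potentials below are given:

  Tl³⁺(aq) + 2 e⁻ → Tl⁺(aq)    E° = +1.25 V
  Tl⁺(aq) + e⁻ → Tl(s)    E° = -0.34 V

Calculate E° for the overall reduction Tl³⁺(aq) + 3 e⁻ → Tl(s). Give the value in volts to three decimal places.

Since ΔG° = −nFE° is additive over sequential reductions, n₃E°₃ = n₁E°₁ + n₂E°₂.
E°₃ = (2×+1.25 + 1×-0.34) / 3 = (+2.160) / 3 = +0.720 V.

+0.720 V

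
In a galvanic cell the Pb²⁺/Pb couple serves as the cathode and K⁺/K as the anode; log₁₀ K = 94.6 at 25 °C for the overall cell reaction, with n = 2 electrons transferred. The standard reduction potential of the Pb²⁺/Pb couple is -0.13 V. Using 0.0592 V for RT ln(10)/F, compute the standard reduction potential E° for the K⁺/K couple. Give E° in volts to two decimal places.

E°cell = (0.0592/n)·log K = (0.0592/2)(94.6) = +2.800 V.
Since Pb²⁺/Pb is the cathode and K⁺/K the anode, E°cell = E°(Pb²⁺/Pb) − E°(K⁺/K).
So E°(K⁺/K) = E°(Pb²⁺/Pb) − E°cell = (-0.13) − (+2.800) = -2.93 V.

-2.93 V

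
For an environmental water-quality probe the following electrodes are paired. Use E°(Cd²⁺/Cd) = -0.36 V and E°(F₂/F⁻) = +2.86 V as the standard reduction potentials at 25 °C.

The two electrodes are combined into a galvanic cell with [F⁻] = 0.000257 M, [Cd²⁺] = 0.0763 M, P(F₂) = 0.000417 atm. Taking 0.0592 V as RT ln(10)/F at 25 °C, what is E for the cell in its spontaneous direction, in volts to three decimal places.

F₂/F⁻ is the cathode (higher E°), Cd²⁺/Cd the anode: E°cell = +2.86 − (-0.36) = +3.22 V, n = 2.
Overall: F₂(g) + Cd(s) → 2 F⁻(aq) + Cd²⁺(aq)
Q = [F⁻]^2·[Cd²⁺] / (P(F₂)); log Q = -4.918.
E = E° − (0.0592/n) log Q = +3.22 − (0.0592/2)(-4.918) = +3.366 V.

+3.366 V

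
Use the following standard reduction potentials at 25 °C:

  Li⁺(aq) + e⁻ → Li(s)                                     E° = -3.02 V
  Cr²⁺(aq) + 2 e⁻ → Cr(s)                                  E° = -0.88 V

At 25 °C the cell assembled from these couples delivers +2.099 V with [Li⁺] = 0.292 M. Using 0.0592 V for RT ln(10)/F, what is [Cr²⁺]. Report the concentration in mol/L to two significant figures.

0.0035 M

Cr²⁺/Cr is the cathode, Li⁺/Li the anode: E°cell = +2.14 V, n = 2.
Overall reaction: Cr²⁺(aq) + 2 Li(s) → Cr(s) + 2 Li⁺(aq); Q = [Li⁺]^2/[Cr²⁺]^1.
From E = E° − (0.0592/n) log Q: log Q = (E° − E)·n/0.0592 = (+2.14 − (+2.099))·2/0.0592 = 1.3851.
So 1·log[Cr²⁺] = 2·log(0.292) − log Q = -1.0692 − (1.3851) = -2.4543; [Cr²⁺] = 10^(-2.4543) ≈ 0.0035 M.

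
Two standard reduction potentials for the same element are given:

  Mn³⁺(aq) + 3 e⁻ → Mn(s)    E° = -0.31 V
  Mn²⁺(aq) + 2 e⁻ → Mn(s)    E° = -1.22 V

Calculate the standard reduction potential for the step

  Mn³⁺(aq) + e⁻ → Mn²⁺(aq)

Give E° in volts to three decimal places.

Sequential free energies add, so n₃E°₃ = n₁E°₁ + n₂E°₂.
With n₃ = 3, and the known step contributing 2×(-1.22) V, the unknown satisfies 1·E° = 3×(-0.31) − 2×(-1.22) = +1.510.
E° = +1.510 / 1 = +1.510 V.

+1.510 V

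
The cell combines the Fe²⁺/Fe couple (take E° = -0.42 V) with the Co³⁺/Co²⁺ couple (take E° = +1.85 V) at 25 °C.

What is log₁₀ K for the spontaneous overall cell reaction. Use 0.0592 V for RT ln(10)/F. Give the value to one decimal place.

76.7

Cathode: Co³⁺/Co²⁺; anode: Fe²⁺/Fe. E°cell = +2.27 V, n = 2.
log K = nE°cell / 0.0592 = (2)(+2.27) / 0.0592 = 76.7.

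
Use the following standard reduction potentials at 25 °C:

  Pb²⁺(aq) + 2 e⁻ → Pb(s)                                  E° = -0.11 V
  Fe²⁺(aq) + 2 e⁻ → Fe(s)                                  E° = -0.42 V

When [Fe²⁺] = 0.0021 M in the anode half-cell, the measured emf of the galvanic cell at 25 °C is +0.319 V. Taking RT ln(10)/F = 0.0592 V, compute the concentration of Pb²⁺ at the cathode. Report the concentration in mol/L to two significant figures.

Pb²⁺/Pb is the cathode, Fe²⁺/Fe the anode: E°cell = +0.31 V, n = 2.
Overall reaction: Pb²⁺(aq) + Fe(s) → Pb(s) + Fe²⁺(aq); Q = [Fe²⁺]^1/[Pb²⁺]^1.
From E = E° − (0.0592/n) log Q: log Q = (E° − E)·n/0.0592 = (+0.31 − (+0.319))·2/0.0592 = -0.3041.
So 1·log[Pb²⁺] = 1·log(0.0021) − log Q = -2.6778 − (-0.3041) = -2.3737; [Pb²⁺] = 10^(-2.3737) ≈ 0.0042 M.

0.0042 M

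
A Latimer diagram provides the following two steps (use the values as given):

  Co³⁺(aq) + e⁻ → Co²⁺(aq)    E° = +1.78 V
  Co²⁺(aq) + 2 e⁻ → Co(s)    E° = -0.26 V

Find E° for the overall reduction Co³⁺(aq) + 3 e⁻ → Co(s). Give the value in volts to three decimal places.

Adding the free-energy changes (−nFE°) of the two steps gives −n₃FE°₃ = −n₁FE°₁ − n₂FE°₂.
E°₃ = (1×+1.78 + 2×-0.26) / 3 = (+1.260) / 3 = +0.420 V.

+0.420 V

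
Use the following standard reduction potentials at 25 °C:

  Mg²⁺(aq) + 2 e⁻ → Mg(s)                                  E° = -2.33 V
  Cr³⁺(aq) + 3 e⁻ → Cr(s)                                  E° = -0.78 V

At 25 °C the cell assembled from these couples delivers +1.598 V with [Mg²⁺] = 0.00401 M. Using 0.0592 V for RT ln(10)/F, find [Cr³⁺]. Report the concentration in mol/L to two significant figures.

0.069 M

Cr³⁺/Cr is the cathode, Mg²⁺/Mg the anode: E°cell = +1.55 V, n = 6.
Overall reaction: 2 Cr³⁺(aq) + 3 Mg(s) → 2 Cr(s) + 3 Mg²⁺(aq); Q = [Mg²⁺]^3/[Cr³⁺]^2.
From E = E° − (0.0592/n) log Q: log Q = (E° − E)·n/0.0592 = (+1.55 − (+1.598))·6/0.0592 = -4.8649.
So 2·log[Cr³⁺] = 3·log(0.00401) − log Q = -7.1906 − (-4.8649) = -2.3257; log[Cr³⁺] = -2.3257 / 2 = -1.1628; [Cr³⁺] = 10^(-1.1628) ≈ 0.069 M.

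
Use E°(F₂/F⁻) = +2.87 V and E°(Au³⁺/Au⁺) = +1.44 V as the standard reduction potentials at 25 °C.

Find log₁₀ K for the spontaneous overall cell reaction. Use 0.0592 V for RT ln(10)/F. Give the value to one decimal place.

48.3

Cathode: F₂/F⁻; anode: Au³⁺/Au⁺. E°cell = +1.43 V, n = 2.
log K = nE°cell / 0.0592 = (2)(+1.43) / 0.0592 = 48.3.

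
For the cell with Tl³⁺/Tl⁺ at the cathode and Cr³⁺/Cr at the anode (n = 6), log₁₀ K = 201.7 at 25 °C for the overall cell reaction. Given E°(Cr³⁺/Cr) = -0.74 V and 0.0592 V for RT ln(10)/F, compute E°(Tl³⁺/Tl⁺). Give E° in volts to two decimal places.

+1.25 V

E°cell = (0.0592/n)·log K = (0.0592/6)(201.7) = +1.990 V.
Since Tl³⁺/Tl⁺ is the cathode and Cr³⁺/Cr the anode, E°cell = E°(Tl³⁺/Tl⁺) − E°(Cr³⁺/Cr).
So E°(Tl³⁺/Tl⁺) = E°cell + E°(Cr³⁺/Cr) = +1.990 + (-0.74) = +1.25 V.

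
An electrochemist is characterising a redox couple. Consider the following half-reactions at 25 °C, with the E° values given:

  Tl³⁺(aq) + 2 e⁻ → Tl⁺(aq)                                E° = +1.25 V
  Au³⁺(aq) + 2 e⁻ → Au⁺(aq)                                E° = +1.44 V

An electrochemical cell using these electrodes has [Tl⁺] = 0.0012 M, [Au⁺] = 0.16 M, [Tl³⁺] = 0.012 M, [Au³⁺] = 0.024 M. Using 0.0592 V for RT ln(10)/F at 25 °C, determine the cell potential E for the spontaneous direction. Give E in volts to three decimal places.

Au³⁺/Au⁺ is the cathode (higher E°), Tl³⁺/Tl⁺ the anode: E°cell = +1.44 − (+1.25) = +0.19 V, n = 2.
Overall: Au³⁺(aq) + Tl⁺(aq) → Au⁺(aq) + Tl³⁺(aq)
Q = [Au⁺]·[Tl³⁺] / ([Au³⁺]·[Tl⁺]); log Q = 1.824.
E = E° − (0.0592/n) log Q = +0.19 − (0.0592/2)(1.824) = +0.136 V.

+0.136 V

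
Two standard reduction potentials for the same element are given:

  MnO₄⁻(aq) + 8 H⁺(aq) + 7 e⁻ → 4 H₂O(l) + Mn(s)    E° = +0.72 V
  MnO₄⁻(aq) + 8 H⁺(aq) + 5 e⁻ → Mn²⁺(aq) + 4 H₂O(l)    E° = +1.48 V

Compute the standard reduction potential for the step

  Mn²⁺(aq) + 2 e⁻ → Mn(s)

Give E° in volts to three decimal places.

Sequential free energies add, so n₃E°₃ = n₁E°₁ + n₂E°₂.
With n₃ = 7, and the known step contributing 5×(+1.48) V, the unknown satisfies 2·E° = 7×(+0.72) − 5×(+1.48) = -2.360.
E° = -2.360 / 2 = -1.180 V.

-1.180 V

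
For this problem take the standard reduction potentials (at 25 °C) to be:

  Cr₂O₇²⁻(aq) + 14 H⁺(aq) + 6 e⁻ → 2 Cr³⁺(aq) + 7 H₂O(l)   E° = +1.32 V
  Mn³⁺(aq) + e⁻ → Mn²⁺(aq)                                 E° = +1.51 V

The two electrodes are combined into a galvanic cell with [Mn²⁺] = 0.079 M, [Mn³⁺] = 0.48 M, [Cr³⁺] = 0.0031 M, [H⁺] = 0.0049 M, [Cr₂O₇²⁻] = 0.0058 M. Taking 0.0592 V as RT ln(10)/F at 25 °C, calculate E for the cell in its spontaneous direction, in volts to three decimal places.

+0.528 V

Mn³⁺/Mn²⁺ is the cathode (higher E°), Cr₂O₇²⁻/Cr³⁺ the anode: E°cell = +1.51 − (+1.32) = +0.19 V, n = 6.
Overall: 6 Mn³⁺(aq) + 2 Cr³⁺(aq) + 7 H₂O(l) → 6 Mn²⁺(aq) + Cr₂O₇²⁻(aq) + 14 H⁺(aq)
Q = [Mn²⁺]^6·[Cr₂O₇²⁻]·[H⁺]^14 / ([Mn³⁺]^6·[Cr³⁺]^2); log Q = -34.258.
E = E° − (0.0592/n) log Q = +0.19 − (0.0592/6)(-34.258) = +0.528 V.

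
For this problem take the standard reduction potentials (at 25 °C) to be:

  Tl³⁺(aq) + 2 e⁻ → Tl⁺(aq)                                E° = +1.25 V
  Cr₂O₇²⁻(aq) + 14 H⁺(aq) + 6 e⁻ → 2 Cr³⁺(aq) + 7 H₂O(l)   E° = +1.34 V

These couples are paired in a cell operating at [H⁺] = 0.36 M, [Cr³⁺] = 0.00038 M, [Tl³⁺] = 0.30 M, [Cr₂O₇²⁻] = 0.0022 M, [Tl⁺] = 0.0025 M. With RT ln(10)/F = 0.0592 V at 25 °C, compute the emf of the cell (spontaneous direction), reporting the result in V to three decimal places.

Cr₂O₇²⁻/Cr³⁺ is the cathode (higher E°), Tl³⁺/Tl⁺ the anode: E°cell = +1.34 − (+1.25) = +0.09 V, n = 6.
Overall: Cr₂O₇²⁻(aq) + 14 H⁺(aq) + 3 Tl⁺(aq) → 2 Cr³⁺(aq) + 7 H₂O(l) + 3 Tl³⁺(aq)
Q = [Cr³⁺]^2·[Tl³⁺]^3 / ([Cr₂O₇²⁻]·[H⁺]^14·[Tl⁺]^3); log Q = 8.266.
E = E° − (0.0592/n) log Q = +0.09 − (0.0592/6)(8.266) = +0.008 V.

+0.008 V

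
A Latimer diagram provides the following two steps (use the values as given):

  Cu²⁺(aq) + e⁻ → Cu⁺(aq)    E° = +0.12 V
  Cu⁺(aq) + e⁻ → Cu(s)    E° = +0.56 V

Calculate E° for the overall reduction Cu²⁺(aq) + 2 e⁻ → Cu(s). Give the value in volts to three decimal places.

Standard free energies of sequential steps add: ΔG°₃ = ΔG°₁ + ΔG°₂, so n₃E°₃ = n₁E°₁ + n₂E°₂.
E°₃ = (1×+0.12 + 1×+0.56) / 2 = (+0.680) / 2 = +0.340 V.

+0.340 V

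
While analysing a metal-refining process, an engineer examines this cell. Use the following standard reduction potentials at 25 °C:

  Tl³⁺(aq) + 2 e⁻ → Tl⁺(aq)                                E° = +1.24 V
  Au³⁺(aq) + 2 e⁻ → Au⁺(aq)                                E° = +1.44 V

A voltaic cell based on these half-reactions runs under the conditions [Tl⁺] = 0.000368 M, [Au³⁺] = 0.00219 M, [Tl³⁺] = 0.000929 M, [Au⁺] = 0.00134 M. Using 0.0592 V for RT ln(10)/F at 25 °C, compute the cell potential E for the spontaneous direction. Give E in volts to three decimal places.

+0.194 V

Au³⁺/Au⁺ is the cathode (higher E°), Tl³⁺/Tl⁺ the anode: E°cell = +1.44 − (+1.24) = +0.20 V, n = 2.
Overall: Au³⁺(aq) + Tl⁺(aq) → Au⁺(aq) + Tl³⁺(aq)
Q = [Au⁺]·[Tl³⁺] / ([Au³⁺]·[Tl⁺]); log Q = 0.189.
E = E° − (0.0592/n) log Q = +0.20 − (0.0592/2)(0.189) = +0.194 V.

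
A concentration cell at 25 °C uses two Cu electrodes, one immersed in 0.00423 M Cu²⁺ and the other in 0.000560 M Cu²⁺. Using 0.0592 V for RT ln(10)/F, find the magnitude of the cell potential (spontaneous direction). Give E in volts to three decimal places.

+0.026 V

For a concentration cell E°cell = 0. The 0.00423 M side is the cathode (reduction is favoured where [Cu²⁺] is higher).
With n = 2, E = −(0.0592/2) log([Cu²⁺]ₐₙ/[Cu²⁺]꜀ₐₜ) = −(0.0592/2) log(0.00056/0.00423) = −(0.0592/2)(-0.878) = +0.026 V.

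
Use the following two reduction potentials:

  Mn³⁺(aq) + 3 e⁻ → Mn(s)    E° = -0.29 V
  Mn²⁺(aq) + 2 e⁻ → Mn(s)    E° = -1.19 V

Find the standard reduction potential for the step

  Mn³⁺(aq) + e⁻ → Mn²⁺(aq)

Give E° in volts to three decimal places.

Sequential free energies add, so n₃E°₃ = n₁E°₁ + n₂E°₂.
With n₃ = 3, and the known step contributing 2×(-1.19) V, the unknown satisfies 1·E° = 3×(-0.29) − 2×(-1.19) = +1.510.
E° = +1.510 / 1 = +1.510 V.

+1.510 V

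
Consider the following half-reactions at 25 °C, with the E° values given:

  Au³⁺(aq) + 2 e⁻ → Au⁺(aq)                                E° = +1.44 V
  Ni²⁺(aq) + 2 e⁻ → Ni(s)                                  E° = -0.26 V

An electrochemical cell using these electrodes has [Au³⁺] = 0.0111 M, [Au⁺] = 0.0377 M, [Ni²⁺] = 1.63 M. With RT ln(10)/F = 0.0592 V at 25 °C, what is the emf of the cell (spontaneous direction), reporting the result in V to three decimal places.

Au³⁺/Au⁺ is the cathode (higher E°), Ni²⁺/Ni the anode: E°cell = +1.44 − (-0.26) = +1.70 V, n = 2.
Overall: Au³⁺(aq) + Ni(s) → Au⁺(aq) + Ni²⁺(aq)
Q = [Au⁺]·[Ni²⁺] / ([Au³⁺]); log Q = 0.743.
E = E° − (0.0592/n) log Q = +1.70 − (0.0592/2)(0.743) = +1.678 V.

+1.678 V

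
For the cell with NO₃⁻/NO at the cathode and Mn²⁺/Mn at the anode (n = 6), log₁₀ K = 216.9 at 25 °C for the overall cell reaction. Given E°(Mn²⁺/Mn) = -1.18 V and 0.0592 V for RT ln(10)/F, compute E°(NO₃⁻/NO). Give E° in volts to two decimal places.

E°cell = (0.0592/n)·log K = (0.0592/6)(216.9) = +2.140 V.
Since NO₃⁻/NO is the cathode and Mn²⁺/Mn the anode, E°cell = E°(NO₃⁻/NO) − E°(Mn²⁺/Mn).
So E°(NO₃⁻/NO) = E°cell + E°(Mn²⁺/Mn) = +2.140 + (-1.18) = +0.96 V.

+0.96 V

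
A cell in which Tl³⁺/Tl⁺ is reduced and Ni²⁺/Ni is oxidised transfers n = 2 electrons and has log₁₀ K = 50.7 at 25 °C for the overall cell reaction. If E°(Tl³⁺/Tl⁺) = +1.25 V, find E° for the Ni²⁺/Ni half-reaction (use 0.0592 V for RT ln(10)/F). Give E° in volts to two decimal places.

E°cell = (0.0592/n)·log K = (0.0592/2)(50.7) = +1.501 V.
Since Tl³⁺/Tl⁺ is the cathode and Ni²⁺/Ni the anode, E°cell = E°(Tl³⁺/Tl⁺) − E°(Ni²⁺/Ni).
So E°(Ni²⁺/Ni) = E°(Tl³⁺/Tl⁺) − E°cell = (+1.25) − (+1.501) = -0.25 V.

-0.25 V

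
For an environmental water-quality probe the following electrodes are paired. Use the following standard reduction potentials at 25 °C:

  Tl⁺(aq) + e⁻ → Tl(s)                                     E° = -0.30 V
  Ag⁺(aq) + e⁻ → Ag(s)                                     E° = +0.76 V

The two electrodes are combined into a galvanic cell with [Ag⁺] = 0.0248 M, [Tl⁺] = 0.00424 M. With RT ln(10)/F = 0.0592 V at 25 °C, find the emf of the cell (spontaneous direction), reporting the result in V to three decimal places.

+1.105 V

Ag⁺/Ag is the cathode (higher E°), Tl⁺/Tl the anode: E°cell = +0.76 − (-0.30) = +1.06 V, n = 1.
Overall: Ag⁺(aq) + Tl(s) → Ag(s) + Tl⁺(aq)
Q = [Tl⁺] / ([Ag⁺]); log Q = -0.767.
E = E° − (0.0592/n) log Q = +1.06 − (0.0592/1)(-0.767) = +1.105 V.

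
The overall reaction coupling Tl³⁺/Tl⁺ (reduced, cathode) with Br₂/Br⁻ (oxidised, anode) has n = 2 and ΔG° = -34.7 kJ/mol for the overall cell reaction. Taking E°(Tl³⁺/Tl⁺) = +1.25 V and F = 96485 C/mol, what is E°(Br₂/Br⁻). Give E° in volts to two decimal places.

+1.07 V

E°cell = −ΔG°/(nF) = −(-34.7×10³)/((2)(96485)) = +0.180 V.
Since Tl³⁺/Tl⁺ is the cathode and Br₂/Br⁻ the anode, E°cell = E°(Tl³⁺/Tl⁺) − E°(Br₂/Br⁻).
So E°(Br₂/Br⁻) = E°(Tl³⁺/Tl⁺) − E°cell = (+1.25) − (+0.180) = +1.07 V.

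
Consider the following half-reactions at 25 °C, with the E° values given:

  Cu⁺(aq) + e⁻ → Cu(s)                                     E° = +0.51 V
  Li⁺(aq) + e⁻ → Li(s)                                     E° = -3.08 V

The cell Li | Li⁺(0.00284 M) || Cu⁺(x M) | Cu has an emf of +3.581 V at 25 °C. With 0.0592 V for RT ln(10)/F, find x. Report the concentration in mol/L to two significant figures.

0.0020 M

Cu⁺/Cu is the cathode, Li⁺/Li the anode: E°cell = +3.59 V, n = 1.
Overall reaction: Cu⁺(aq) + Li(s) → Cu(s) + Li⁺(aq); Q = [Li⁺]^1/[Cu⁺]^1.
From E = E° − (0.0592/n) log Q: log Q = (E° − E)·n/0.0592 = (+3.59 − (+3.581))·1/0.0592 = 0.1520.
So 1·log[Cu⁺] = 1·log(0.00284) − log Q = -2.5467 − (0.1520) = -2.6987; [Cu⁺] = 10^(-2.6987) ≈ 0.0020 M.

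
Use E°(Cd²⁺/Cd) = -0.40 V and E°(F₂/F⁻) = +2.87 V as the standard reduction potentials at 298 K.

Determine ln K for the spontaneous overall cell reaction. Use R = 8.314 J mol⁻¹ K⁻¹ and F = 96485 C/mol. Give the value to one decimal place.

254.7

Cathode: F₂/F⁻; anode: Cd²⁺/Cd. E°cell = (+2.87) − (-0.40) = +3.27 V, with n = 2.
ΔG° = −nFE° = −RT ln K, so ln K = nFE°/(RT) = (2)(96485)(+3.27) / ((8.314)(298)) = 254.690.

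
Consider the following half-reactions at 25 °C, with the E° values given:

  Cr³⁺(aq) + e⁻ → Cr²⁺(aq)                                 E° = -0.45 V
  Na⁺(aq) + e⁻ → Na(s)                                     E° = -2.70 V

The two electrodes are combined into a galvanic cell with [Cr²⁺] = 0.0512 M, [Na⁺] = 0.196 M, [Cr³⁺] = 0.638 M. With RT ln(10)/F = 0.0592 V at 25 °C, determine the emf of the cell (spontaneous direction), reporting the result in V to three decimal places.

Cr³⁺/Cr²⁺ is the cathode (higher E°), Na⁺/Na the anode: E°cell = -0.45 − (-2.70) = +2.25 V, n = 1.
Overall: Cr³⁺(aq) + Na(s) → Cr²⁺(aq) + Na⁺(aq)
Q = [Cr²⁺]·[Na⁺] / ([Cr³⁺]); log Q = -1.803.
E = E° − (0.0592/n) log Q = +2.25 − (0.0592/1)(-1.803) = +2.357 V.

+2.357 V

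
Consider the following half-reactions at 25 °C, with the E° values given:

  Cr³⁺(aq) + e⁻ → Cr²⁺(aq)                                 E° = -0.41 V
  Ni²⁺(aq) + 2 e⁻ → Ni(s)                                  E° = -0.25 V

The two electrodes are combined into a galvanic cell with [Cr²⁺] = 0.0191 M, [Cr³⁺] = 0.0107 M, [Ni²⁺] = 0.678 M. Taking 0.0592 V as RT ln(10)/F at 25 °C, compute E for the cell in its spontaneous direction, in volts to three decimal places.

+0.170 V

Ni²⁺/Ni is the cathode (higher E°), Cr³⁺/Cr²⁺ the anode: E°cell = -0.25 − (-0.41) = +0.16 V, n = 2.
Overall: Ni²⁺(aq) + 2 Cr²⁺(aq) → Ni(s) + 2 Cr³⁺(aq)
Q = [Cr³⁺]^2 / ([Ni²⁺]·[Cr²⁺]^2); log Q = -0.335.
E = E° − (0.0592/n) log Q = +0.16 − (0.0592/2)(-0.335) = +0.170 V.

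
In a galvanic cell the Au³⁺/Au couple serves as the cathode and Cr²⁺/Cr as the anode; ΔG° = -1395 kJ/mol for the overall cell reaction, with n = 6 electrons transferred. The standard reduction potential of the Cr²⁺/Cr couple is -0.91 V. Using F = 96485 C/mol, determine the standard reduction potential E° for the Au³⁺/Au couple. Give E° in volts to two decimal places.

+1.50 V

E°cell = −ΔG°/(nF) = −(-1395×10³)/((6)(96485)) = +2.410 V.
Since Au³⁺/Au is the cathode and Cr²⁺/Cr the anode, E°cell = E°(Au³⁺/Au) − E°(Cr²⁺/Cr).
So E°(Au³⁺/Au) = E°cell + E°(Cr²⁺/Cr) = +2.410 + (-0.91) = +1.50 V.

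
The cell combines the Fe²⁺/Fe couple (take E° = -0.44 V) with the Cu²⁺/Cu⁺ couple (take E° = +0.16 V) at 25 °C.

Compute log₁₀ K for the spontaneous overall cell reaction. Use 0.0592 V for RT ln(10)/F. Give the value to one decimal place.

Cathode: Cu²⁺/Cu⁺; anode: Fe²⁺/Fe. E°cell = +0.60 V, n = 2.
log K = nE°cell / 0.0592 = (2)(+0.60) / 0.0592 = 20.3.

20.3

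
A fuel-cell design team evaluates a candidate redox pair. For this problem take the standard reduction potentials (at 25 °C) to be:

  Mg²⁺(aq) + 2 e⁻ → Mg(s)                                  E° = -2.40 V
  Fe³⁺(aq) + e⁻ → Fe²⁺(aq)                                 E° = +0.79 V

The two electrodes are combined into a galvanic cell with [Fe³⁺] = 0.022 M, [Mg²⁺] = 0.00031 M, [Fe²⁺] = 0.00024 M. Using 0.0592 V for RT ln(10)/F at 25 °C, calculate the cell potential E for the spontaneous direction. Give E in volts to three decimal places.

+3.410 V

Fe³⁺/Fe²⁺ is the cathode (higher E°), Mg²⁺/Mg the anode: E°cell = +0.79 − (-2.40) = +3.19 V, n = 2.
Overall: 2 Fe³⁺(aq) + Mg(s) → 2 Fe²⁺(aq) + Mg²⁺(aq)
Q = [Fe²⁺]^2·[Mg²⁺] / ([Fe³⁺]^2); log Q = -7.433.
E = E° − (0.0592/n) log Q = +3.19 − (0.0592/2)(-7.433) = +3.410 V.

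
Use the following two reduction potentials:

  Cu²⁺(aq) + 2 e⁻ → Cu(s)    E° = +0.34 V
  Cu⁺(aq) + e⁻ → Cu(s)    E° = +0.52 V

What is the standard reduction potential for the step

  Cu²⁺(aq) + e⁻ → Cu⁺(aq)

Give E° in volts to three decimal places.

Sequential free energies add, so n₃E°₃ = n₁E°₁ + n₂E°₂.
With n₃ = 2, and the known step contributing 1×(+0.52) V, the unknown satisfies 1·E° = 2×(+0.34) − 1×(+0.52) = +0.160.
E° = +0.160 / 1 = +0.160 V.

+0.160 V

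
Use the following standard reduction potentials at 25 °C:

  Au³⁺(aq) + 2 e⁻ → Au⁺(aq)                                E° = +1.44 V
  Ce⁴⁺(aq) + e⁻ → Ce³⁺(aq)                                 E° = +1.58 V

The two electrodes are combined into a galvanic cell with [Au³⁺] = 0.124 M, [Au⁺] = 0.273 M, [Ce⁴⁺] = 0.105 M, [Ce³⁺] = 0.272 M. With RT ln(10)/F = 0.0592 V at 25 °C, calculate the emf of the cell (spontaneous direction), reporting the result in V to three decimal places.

+0.126 V

Ce⁴⁺/Ce³⁺ is the cathode (higher E°), Au³⁺/Au⁺ the anode: E°cell = +1.58 − (+1.44) = +0.14 V, n = 2.
Overall: 2 Ce⁴⁺(aq) + Au⁺(aq) → 2 Ce³⁺(aq) + Au³⁺(aq)
Q = [Ce³⁺]^2·[Au³⁺] / ([Ce⁴⁺]^2·[Au⁺]); log Q = 0.484.
E = E° − (0.0592/n) log Q = +0.14 − (0.0592/2)(0.484) = +0.126 V.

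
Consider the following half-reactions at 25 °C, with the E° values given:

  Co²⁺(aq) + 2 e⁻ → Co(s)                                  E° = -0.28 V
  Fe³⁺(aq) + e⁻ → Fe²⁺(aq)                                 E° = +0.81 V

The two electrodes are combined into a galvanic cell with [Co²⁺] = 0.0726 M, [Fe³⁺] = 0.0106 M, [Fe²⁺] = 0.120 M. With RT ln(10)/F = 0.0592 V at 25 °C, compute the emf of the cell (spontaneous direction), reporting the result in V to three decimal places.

Fe³⁺/Fe²⁺ is the cathode (higher E°), Co²⁺/Co the anode: E°cell = +0.81 − (-0.28) = +1.09 V, n = 2.
Overall: 2 Fe³⁺(aq) + Co(s) → 2 Fe²⁺(aq) + Co²⁺(aq)
Q = [Fe²⁺]^2·[Co²⁺] / ([Fe³⁺]^2); log Q = 0.969.
E = E° − (0.0592/n) log Q = +1.09 − (0.0592/2)(0.969) = +1.061 V.

+1.061 V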